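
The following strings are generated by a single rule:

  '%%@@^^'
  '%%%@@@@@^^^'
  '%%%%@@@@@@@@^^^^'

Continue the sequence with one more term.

Term n consists of n+1 %'s, followed by 3n-1 @'s, followed by n+1 ^'s (n = 1, 2, …).
At n = 4 the blocks have lengths 5, 11, 5.

%%%%%@@@@@@@@@@@^^^^^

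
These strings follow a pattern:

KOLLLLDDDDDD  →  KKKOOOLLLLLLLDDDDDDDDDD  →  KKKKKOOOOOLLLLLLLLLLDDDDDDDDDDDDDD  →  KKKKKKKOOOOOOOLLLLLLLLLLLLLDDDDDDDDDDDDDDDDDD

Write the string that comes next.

The n-th term is 2n-1 K's then 2n-1 O's then 3n+1 L's then 4n+2 D's (n = 1, 2, …).
For the next term, n = 5, so the run lengths are 9, 9, 16, 22.

KKKKKKKKKOOOOOOOOOLLLLLLLLLLLLLLLLDDDDDDDDDDDDDDDDDDDDDD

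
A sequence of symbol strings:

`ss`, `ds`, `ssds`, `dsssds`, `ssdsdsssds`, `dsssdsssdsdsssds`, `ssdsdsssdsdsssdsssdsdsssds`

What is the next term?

dsssdsssdsdsssdsssdsdsssdsdsssdsssdsdsssds

Each term (from the third on) is the two preceding terms concatenated in order: term 3 = ss·ds = ssds.
So term 8 is dsssdsssdsdsssds·ssdsdsssdsdsssdsssdsdsssds.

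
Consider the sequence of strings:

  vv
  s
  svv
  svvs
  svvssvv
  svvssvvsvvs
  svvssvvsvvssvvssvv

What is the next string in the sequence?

svvssvvsvvssvvssvvsvvssvvsvvs

This is a Fibonacci-style word recurrence s(k) = s(k−1)·s(k−2): e.g. s·vv = svv.
So term 8 is svvssvvsvvssvvssvv·svvssvvsvvs.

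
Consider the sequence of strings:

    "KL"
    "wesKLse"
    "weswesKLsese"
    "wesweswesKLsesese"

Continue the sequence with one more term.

Every step adds wes to the front and se to the end of the previous string.
Applying this once more to wesweswesKLsesese:

weswesweswesKLsesesese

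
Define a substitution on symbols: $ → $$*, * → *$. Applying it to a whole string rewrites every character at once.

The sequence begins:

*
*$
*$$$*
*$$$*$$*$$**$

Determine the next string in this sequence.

*$$$*$$*$$**$$$*$$**$$$*$$**$*$$$*

φ(*$$$*$$*$$**$) expands symbol-by-symbol to *$ $$* $$* $$* *$ $$* $$* *$ $$* $$* *$ *$ $$*; joining the 13 pieces gives the next term.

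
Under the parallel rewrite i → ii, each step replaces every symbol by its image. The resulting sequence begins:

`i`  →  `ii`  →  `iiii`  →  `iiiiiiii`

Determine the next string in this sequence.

Apply φ to iiiiiiii symbol by symbol: i→ii, i→ii, i→ii, i→ii, i→ii, i→ii, i→ii, i→ii; joined: ii ii ii ii ii ii ii ii.

iiiiiiiiiiiiiiii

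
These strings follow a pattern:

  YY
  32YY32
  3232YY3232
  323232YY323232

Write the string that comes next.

s(k+1) = 32·s(k)·32, so each term gains 32 as a prefix and 32 as a suffix.
One more step from 323232YY323232 gives the answer.

32323232YY32323232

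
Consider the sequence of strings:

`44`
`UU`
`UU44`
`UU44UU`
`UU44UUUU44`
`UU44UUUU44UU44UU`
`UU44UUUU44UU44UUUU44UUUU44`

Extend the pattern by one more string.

UU44UUUU44UU44UUUU44UUUU44UU44UUUU44UU44UU

This is a Fibonacci-style word recurrence s(k) = s(k−1)·s(k−2): e.g. UU·44 = UU44.
The next term joins UU44UUUU44UU44UUUU44UUUU44 and UU44UUUU44UU44UU.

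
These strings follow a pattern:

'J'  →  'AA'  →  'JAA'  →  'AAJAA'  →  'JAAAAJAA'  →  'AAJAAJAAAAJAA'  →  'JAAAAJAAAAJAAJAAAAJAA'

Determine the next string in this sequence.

From term 3 onward, concatenate the second-to-last term with the last: J·AA = JAA, AA·JAA = AAJAA, …
The next term joins AAJAAJAAAAJAA and JAAAAJAAAAJAAJAAAAJAA.

AAJAAJAAAAJAAJAAAAJAAAAJAAJAAAAJAA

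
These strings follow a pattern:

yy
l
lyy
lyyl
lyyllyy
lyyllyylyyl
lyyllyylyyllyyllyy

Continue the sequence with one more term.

lyyllyylyyllyyllyylyyllyylyyl

Each term (from the third on) is the previous term followed by the one before it: term 3 = l·yy = lyy.
Continuing: lyyllyylyyllyyllyy · lyyllyylyyl gives term 8.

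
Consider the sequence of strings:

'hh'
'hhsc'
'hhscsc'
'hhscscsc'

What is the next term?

Every step adds sc to the end: s(k+1) = s(k)·sc.
Applying this once more to hhscscsc:

hhscscscsc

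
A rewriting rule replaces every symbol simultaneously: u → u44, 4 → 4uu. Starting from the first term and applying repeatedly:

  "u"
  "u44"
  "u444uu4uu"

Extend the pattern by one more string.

u444uu4uu4uuu44u444uuu44u44

Rewriting each symbol of u444uu4uu: u→u44, 4→4uu, 4→4uu, 4→4uu, u→u44, u→u44, 4→4uu, u→u44, u→u44, which concatenates to u44 4uu 4uu 4uu u44 u44 4uu u44 u44.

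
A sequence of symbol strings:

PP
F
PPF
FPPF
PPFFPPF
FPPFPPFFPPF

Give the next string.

Each term (from the third on) is the two preceding terms concatenated in order: term 3 = PP·F = PPF.
The next term joins PPFFPPF and FPPFPPFFPPF.

PPFFPPFFPPFPPFFPPF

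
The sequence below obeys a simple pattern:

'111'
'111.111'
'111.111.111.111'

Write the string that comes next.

Each string is two copies of the previous one joined by '.'.
Doubling 111.111.111.111 with '.' between the halves:

111.111.111.111.111.111.111.111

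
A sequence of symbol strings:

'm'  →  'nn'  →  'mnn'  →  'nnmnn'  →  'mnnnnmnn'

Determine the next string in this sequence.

nnmnnmnnnnmnn

This is a Fibonacci-style word recurrence s(k) = s(k−2)·s(k−1): e.g. m·nn = mnn.
So term 6 is nnmnn·mnnnnmnn.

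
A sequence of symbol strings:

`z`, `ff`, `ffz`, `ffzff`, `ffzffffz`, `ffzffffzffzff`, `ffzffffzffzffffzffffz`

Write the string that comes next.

ffzffffzffzffffzffffzffzffffzffzff

Each term (from the third on) is the previous term followed by the one before it: term 3 = ff·z = ffz.
So term 8 is ffzffffzffzffffzffffz·ffzffffzffzff.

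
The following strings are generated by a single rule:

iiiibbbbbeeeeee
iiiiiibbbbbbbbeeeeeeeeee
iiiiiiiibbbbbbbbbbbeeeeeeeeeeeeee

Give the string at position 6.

Each string has the form i^{2n+2} b^{3n+2} e^{4n+2} (n = 1, 2, …).
At n = 6 the blocks have lengths 14, 20, 26.

iiiiiiiiiiiiiibbbbbbbbbbbbbbbbbbbbeeeeeeeeeeeeeeeeeeeeeeeeee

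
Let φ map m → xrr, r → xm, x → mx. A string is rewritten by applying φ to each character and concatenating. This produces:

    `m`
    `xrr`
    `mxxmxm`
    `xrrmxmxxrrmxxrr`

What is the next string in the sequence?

mxxmxmxrrmxxrrmxmxxmxmxrrmxmxxmxm

φ(xrrmxmxxrrmxxrr) expands symbol-by-symbol to mx xm xm xrr mx xrr mx mx xm xm xrr mx mx xm xm; joining the 15 pieces gives the next term.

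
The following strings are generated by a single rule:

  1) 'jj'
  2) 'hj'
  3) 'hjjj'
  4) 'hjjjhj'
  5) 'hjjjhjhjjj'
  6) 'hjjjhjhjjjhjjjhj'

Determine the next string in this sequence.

hjjjhjhjjjhjjjhjhjjjhjhjjj

Each term (from the third on) is the previous term followed by the one before it: term 3 = hj·jj = hjjj.
Continuing: hjjjhjhjjjhjjjhj · hjjjhjhjjj gives term 7.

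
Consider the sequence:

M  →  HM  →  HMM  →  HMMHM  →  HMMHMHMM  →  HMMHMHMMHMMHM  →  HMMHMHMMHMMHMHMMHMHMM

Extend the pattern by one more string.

HMMHMHMMHMMHMHMMHMHMMHMMHMHMMHMMHM

From term 3 onward, concatenate the last term with the second-to-last: HM·M = HMM, HMM·HM = HMMHM, …
So term 8 is HMMHMHMMHMMHMHMMHMHMM·HMMHMHMMHMMHM.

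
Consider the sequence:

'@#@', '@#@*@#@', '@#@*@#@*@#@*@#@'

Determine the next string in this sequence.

@#@*@#@*@#@*@#@*@#@*@#@*@#@*@#@

s(k+1) = s(k)·*·s(k) — each term doubles the last with '*' between the halves.
So the next term is two copies of @#@*@#@*@#@*@#@ with '*' between the halves.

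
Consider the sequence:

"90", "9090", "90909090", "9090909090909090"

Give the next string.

Every step duplicates the string.
So the next term is two copies of 9090909090909090.

90909090909090909090909090909090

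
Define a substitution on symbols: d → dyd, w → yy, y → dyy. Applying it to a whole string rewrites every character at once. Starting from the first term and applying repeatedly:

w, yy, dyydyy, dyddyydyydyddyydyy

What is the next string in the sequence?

dyddyydyddyddyydyydyddyydyydyddyydyddyddyydyydyddyydyy

Replace each of the 18 characters of dyddyydyydyddyydyy in place — dyd dyy dyd dyd dyy dyy dyd dyy dyy dyd dyy dyd dyd dyy dyy dyd dyy dyy — and concatenate.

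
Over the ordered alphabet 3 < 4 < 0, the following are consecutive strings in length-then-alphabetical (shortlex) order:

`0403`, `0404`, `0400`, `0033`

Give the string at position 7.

Advancing 3 positions from 0033 through 0033 → 0034 → 0030 reaches term 7.

0043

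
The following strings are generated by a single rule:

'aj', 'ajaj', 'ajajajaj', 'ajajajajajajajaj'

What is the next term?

Every step duplicates the string.
Doubling ajajajajajajajaj:

ajajajajajajajajajajajajajajajaj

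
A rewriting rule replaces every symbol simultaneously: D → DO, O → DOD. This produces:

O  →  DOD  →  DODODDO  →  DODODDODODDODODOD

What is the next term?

φ(DODODDODODDODODOD) expands symbol-by-symbol to DO DOD DO DOD DO DO DOD DO DOD DO DO DOD DO DOD DO DOD DO; joining the 17 pieces gives the next term.

DODODDODODDODODODDODODDODODODDODODDODODDO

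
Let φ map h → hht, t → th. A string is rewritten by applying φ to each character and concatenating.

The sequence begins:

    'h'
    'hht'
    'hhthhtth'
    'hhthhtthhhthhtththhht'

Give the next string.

Replace each of the 21 characters of hhthhtthhhthhtththhht in place — hht hht th hht hht th th hht hht hht th hht hht th th hht th hht hht hht th — and concatenate.

hhthhtthhhthhtththhhthhthhtthhhthhtththhhtthhhthhthhtth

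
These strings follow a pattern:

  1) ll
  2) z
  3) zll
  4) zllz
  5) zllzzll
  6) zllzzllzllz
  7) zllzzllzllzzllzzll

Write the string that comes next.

Each term (from the third on) is the previous term followed by the one before it: term 3 = z·ll = zll.
Continuing: zllzzllzllzzllzzll · zllzzllzllz gives term 8.

zllzzllzllzzllzzllzllzzllzllz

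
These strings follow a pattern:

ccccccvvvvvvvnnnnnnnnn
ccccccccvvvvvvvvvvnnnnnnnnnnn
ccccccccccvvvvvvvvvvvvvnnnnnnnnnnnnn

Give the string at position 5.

Term n consists of 2n c's, followed by 3n-2 v's, followed by 2n+3 n's, where the shown terms are n = 3, 4, 5.
Setting n = 7 gives 14, 19, 17 characters in each block.

ccccccccccccccvvvvvvvvvvvvvvvvvvvnnnnnnnnnnnnnnnnn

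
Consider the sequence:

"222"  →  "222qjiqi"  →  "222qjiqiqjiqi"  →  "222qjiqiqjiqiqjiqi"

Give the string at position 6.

The strings grow by a fixed suffix qjiqi each time.
From 222qjiqiqjiqiqjiqi, 2 further steps: 222qjiqiqjiqiqjiqi → 222qjiqiqjiqiqjiqiqjiqi → (answer).

222qjiqiqjiqiqjiqiqjiqiqjiqi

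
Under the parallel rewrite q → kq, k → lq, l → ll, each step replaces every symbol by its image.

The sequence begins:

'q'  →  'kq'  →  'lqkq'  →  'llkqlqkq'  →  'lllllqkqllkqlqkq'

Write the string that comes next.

llllllllllkqlqkqlllllqkqllkqlqkq

φ(lllllqkqllkqlqkq) expands symbol-by-symbol to ll ll ll ll ll kq lq kq ll ll lq kq ll kq lq kq; joining the 16 pieces gives the next term.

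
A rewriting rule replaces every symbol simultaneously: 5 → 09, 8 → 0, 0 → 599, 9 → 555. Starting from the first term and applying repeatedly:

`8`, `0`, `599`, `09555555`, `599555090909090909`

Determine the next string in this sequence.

09555555090909599555599555599555599555599555599555

Applying the rule to each of the 18 symbols of 599555090909090909 gives the pieces 09 555 555 09 09 09 599 555 599 555 599 555 599 555 599 555 599 555, which concatenate to the answer.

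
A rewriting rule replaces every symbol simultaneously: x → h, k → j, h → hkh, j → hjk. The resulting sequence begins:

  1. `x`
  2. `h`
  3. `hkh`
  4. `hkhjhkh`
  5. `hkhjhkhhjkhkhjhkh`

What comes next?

Applying the rule to each of the 17 symbols of hkhjhkhhjkhkhjhkh gives the pieces hkh j hkh hjk hkh j hkh hkh hjk j hkh j hkh hjk hkh j hkh, which concatenate to the answer.

hkhjhkhhjkhkhjhkhhkhhjkjhkhjhkhhjkhkhjhkh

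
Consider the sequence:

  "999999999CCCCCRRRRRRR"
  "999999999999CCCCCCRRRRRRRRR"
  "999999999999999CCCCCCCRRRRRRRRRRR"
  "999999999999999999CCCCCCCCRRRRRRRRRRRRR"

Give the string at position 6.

999999999999999999999999CCCCCCCCCCRRRRRRRRRRRRRRRRR

The n-th term is 3n+3 9's then n+3 C's then 2n+3 R's, where the shown terms are n = 2, 3, 4, 5.
Setting n = 7 gives 24, 10, 17 characters in each block.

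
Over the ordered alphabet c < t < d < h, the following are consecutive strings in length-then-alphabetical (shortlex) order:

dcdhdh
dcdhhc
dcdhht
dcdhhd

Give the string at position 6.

dchccc

Continuing the enumeration 2 steps past dcdhhd: dcdhhd → dcdhhh → (answer).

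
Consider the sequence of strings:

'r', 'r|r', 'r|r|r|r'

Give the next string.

Every step duplicates the string with '|' between the halves.
So the next term is two copies of r|r|r|r with '|' between the halves.

r|r|r|r|r|r|r|r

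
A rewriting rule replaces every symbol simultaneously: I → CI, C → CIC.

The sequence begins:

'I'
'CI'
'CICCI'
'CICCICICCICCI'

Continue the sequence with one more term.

CICCICICCICCICICCICICCICCICICCICCI

Applying the rule to each of the 13 symbols of CICCICICCICCI gives the pieces CIC CI CIC CIC CI CIC CI CIC CIC CI CIC CIC CI, which concatenate to the answer.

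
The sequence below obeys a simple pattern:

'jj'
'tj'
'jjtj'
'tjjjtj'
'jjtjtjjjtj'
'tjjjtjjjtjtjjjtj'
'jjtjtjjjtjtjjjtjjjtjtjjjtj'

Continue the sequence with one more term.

From term 3 onward, concatenate the second-to-last term with the last: jj·tj = jjtj, tj·jjtj = tjjjtj, …
Continuing: tjjjtjjjtjtjjjtj · jjtjtjjjtjtjjjtjjjtjtjjjtj gives term 8.

tjjjtjjjtjtjjjtjjjtjtjjjtjtjjjtjjjtjtjjjtj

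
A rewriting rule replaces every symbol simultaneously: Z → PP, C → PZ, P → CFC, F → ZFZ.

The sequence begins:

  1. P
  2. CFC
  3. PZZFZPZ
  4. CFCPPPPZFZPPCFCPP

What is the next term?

Applying the rule to each of the 17 symbols of CFCPPPPZFZPPCFCPP gives the pieces PZ ZFZ PZ CFC CFC CFC CFC PP ZFZ PP CFC CFC PZ ZFZ PZ CFC CFC, which concatenate to the answer.

PZZFZPZCFCCFCCFCCFCPPZFZPPCFCCFCPZZFZPZCFCCFC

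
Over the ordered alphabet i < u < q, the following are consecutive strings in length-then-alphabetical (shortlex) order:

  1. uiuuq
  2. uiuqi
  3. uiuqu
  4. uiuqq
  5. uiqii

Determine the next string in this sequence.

The successor of uiqii increments the rightmost position that isn't already q and resets every position after it to i.

uiqiu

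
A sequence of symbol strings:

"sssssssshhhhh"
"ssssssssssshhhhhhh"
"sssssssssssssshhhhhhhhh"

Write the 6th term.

ssssssssssssssssssssssshhhhhhhhhhhhhhh

Term n consists of 3n+2 s's, followed by 2n+1 h's, where the shown terms are n = 2, 3, 4.
Setting n = 7 gives 23, 15 characters in each block.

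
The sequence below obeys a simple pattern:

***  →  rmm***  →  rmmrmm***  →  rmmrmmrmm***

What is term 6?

rmmrmmrmmrmmrmm***

The strings grow by a fixed prefix rmm each time.
From rmmrmmrmm***, 2 further steps: rmmrmmrmm*** → rmmrmmrmmrmm*** → (answer).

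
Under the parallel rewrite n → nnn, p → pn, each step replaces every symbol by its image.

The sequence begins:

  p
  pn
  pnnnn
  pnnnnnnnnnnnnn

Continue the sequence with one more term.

pnnnnnnnnnnnnnnnnnnnnnnnnnnnnnnnnnnnnnnnn

Applying the rule to each of the 14 symbols of pnnnnnnnnnnnnn gives the pieces pn nnn nnn nnn nnn nnn nnn nnn nnn nnn nnn nnn nnn nnn, which concatenate to the answer.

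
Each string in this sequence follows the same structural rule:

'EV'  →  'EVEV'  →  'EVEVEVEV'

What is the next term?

EVEVEVEVEVEVEVEV

Each string is two copies of the previous one concatenated.
One more doubling of EVEVEVEV gives the answer.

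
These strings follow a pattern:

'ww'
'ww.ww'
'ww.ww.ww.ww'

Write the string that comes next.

s(k+1) = s(k)·.·s(k) — each term doubles the last with '.' between the halves.
So the next term is two copies of ww.ww.ww.ww with '.' between the halves.

ww.ww.ww.ww.ww.ww.ww.ww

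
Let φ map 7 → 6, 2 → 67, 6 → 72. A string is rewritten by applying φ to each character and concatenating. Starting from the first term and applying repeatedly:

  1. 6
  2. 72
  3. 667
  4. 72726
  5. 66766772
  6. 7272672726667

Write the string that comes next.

φ(7272672726667) expands symbol-by-symbol to 6 67 6 67 72 6 67 6 67 72 72 72 6; joining the 13 pieces gives the next term.

667667726676677272726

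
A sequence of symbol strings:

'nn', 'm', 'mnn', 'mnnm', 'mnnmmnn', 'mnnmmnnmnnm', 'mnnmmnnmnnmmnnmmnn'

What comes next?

mnnmmnnmnnmmnnmmnnmnnmmnnmnnm

Each term (from the third on) is the previous term followed by the one before it: term 3 = m·nn = mnn.
Continuing: mnnmmnnmnnmmnnmmnn · mnnmmnnmnnm gives term 8.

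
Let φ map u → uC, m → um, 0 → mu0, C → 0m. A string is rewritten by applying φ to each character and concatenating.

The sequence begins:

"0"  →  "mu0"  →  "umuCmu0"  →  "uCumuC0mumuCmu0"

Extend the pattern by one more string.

Rewriting the 15 symbols of uCumuC0mumuCmu0 one by one yields uC 0m uC um uC 0m mu0 um uC um uC 0m um uC mu0; concatenated:

uC0muCumuC0mmu0umuCumuC0mumuCmu0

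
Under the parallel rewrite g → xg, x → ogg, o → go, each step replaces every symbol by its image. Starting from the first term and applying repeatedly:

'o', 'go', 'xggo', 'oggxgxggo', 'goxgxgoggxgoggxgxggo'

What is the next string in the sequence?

xggooggxgoggxggoxgxgoggxggoxgxgoggxgoggxgxggo

φ(goxgxgoggxgoggxgxggo) expands symbol-by-symbol to xg go ogg xg ogg xg go xg xg ogg xg go xg xg ogg xg ogg xg xg go; joining the 20 pieces gives the next term.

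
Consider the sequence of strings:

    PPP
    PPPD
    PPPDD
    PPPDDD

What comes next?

Each term is the previous one with D appended.
One more step from PPPDDD gives the answer.

PPPDDDD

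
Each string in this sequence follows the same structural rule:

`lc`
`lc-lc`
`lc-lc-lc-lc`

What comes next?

Every step duplicates the string with '-' between the halves.
So the next term is two copies of lc-lc-lc-lc with '-' between the halves.

lc-lc-lc-lc-lc-lc-lc-lc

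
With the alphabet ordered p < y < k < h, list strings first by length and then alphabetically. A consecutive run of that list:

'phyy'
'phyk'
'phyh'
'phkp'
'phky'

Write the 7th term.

phkh

Continuing the enumeration 2 steps past phky: phky → phkk → (answer).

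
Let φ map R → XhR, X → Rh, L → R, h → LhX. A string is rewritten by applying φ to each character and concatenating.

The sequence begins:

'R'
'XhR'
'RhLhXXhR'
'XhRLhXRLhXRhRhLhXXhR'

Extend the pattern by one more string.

RhLhXXhRRLhXRhXhRRLhXRhXhRLhXXhRLhXRLhXRhRhLhXXhR

Applying the rule to each of the 20 symbols of XhRLhXRLhXRhRhLhXXhR gives the pieces Rh LhX XhR R LhX Rh XhR R LhX Rh XhR LhX XhR LhX R LhX Rh Rh LhX XhR, which concatenate to the answer.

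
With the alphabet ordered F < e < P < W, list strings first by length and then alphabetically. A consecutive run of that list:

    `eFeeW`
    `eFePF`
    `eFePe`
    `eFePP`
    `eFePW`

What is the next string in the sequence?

eFeWF

Treat eFePW as a base-4 numeral over the given alphabet and add one, carrying through any trailing W's.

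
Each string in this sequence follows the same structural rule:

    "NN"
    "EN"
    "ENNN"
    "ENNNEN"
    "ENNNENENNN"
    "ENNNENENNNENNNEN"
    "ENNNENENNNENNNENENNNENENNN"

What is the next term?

This is a Fibonacci-style word recurrence s(k) = s(k−1)·s(k−2): e.g. EN·NN = ENNN.
So term 8 is ENNNENENNNENNNENENNNENENNN·ENNNENENNNENNNEN.

ENNNENENNNENNNENENNNENENNNENNNENENNNENNNEN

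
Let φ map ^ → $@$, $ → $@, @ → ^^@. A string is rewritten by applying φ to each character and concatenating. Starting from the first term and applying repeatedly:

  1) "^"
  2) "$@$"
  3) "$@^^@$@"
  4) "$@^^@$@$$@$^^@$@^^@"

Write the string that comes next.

$@^^@$@$$@$^^@$@^^@$@$@^^@$@$@$$@$^^@$@^^@$@$$@$^^@

φ($@^^@$@$$@$^^@$@^^@) expands symbol-by-symbol to $@ ^^@ $@$ $@$ ^^@ $@ ^^@ $@ $@ ^^@ $@ $@$ $@$ ^^@ $@ ^^@ $@$ $@$ ^^@; joining the 19 pieces gives the next term.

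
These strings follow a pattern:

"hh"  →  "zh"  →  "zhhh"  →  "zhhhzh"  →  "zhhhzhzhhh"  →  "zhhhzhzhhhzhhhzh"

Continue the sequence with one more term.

zhhhzhzhhhzhhhzhzhhhzhzhhh

This is a Fibonacci-style word recurrence s(k) = s(k−1)·s(k−2): e.g. zh·hh = zhhh.
So term 7 is zhhhzhzhhhzhhhzh·zhhhzhzhhh.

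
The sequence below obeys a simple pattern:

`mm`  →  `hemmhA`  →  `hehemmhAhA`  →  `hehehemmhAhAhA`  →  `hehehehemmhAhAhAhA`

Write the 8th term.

hehehehehehehemmhAhAhAhAhAhAhA

Every step adds he to the front and hA to the end of the previous string.
From hehehehemmhAhAhAhA, 3 further steps: hehehehemmhAhAhAhA → hehehehehemmhAhAhAhAhA → hehehehehehemmhAhAhAhAhAhA → (answer).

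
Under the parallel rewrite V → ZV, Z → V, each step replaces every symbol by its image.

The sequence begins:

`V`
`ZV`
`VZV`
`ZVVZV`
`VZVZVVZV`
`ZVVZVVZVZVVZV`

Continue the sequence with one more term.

VZVZVVZVZVVZVVZVZVVZV

Applying the rule to each of the 13 symbols of ZVVZVVZVZVVZV gives the pieces V ZV ZV V ZV ZV V ZV V ZV ZV V ZV, which concatenate to the answer.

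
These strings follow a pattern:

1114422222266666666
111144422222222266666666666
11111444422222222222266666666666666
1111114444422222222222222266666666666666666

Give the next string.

Term n consists of n+1 1's, followed by n 4's, followed by 3n 2's, followed by 3n+2 6's, where the shown terms are n = 2, 3, 4, 5.
For the next term, n = 6, so the run lengths are 7, 6, 18, 20.

111111144444422222222222222222266666666666666666666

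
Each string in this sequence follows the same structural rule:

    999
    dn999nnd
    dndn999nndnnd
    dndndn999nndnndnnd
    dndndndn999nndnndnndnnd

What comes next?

dndndndndn999nndnndnndnndnnd

Each term wraps the previous one in dn on the left and nnd on the right.
So the next term is dn·dndndndn999nndnndnndnnd·nnd.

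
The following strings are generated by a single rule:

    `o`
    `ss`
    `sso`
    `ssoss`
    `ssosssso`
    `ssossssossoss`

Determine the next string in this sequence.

This is a Fibonacci-style word recurrence s(k) = s(k−1)·s(k−2): e.g. ss·o = sso.
The next term joins ssossssossoss and ssosssso.

ssossssossossssosssso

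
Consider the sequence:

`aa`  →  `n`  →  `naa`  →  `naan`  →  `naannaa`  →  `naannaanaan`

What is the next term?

From term 3 onward, concatenate the last term with the second-to-last: n·aa = naa, naa·n = naan, …
Continuing: naannaanaan · naannaa gives term 7.

naannaanaannaannaa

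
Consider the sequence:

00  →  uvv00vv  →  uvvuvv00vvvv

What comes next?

s(k+1) = uvv·s(k)·vv, so each term gains uvv as a prefix and vv as a suffix.
So the next term is uvv·uvvuvv00vvvv·vv.

uvvuvvuvv00vvvvvv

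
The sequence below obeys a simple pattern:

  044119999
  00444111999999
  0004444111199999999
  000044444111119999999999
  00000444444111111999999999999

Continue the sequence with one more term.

Term n consists of n-1 0's, followed by n 4's, followed by n 1's, followed by 2n 9's, where the shown terms are n = 2, 3, 4, 5, 6.
At n = 7 the blocks have lengths 6, 7, 7, 14.

0000004444444111111199999999999999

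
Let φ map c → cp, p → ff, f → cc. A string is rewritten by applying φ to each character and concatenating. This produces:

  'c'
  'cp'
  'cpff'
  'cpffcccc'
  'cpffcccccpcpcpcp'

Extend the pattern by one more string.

Rewriting the 16 symbols of cpffcccccpcpcpcp one by one yields cp ff cc cc cp cp cp cp cp ff cp ff cp ff cp ff; concatenated:

cpffcccccpcpcpcpcpffcpffcpffcpff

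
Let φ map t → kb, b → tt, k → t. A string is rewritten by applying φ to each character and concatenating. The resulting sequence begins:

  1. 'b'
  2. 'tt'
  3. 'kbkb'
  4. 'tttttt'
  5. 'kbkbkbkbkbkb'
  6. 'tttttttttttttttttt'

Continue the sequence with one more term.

kbkbkbkbkbkbkbkbkbkbkbkbkbkbkbkbkbkb

Applying the rule to each of the 18 symbols of tttttttttttttttttt gives the pieces kb kb kb kb kb kb kb kb kb kb kb kb kb kb kb kb kb kb, which concatenate to the answer.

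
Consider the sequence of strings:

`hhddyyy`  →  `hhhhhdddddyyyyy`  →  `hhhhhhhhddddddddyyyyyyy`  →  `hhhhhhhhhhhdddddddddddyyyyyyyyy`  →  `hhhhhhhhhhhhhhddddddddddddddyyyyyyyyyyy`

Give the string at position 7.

hhhhhhhhhhhhhhhhhhhhddddddddddddddddddddyyyyyyyyyyyyyyy

Each string has the form h^{3n-1} d^{3n-1} y^{2n+1} (n = 1, 2, …).
At n = 7 the blocks have lengths 20, 20, 15.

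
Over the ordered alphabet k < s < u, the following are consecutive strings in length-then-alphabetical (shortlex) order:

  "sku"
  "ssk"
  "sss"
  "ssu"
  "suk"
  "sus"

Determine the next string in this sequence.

Treat sus as a base-3 numeral over the given alphabet and add one, carrying through any trailing u's.

suu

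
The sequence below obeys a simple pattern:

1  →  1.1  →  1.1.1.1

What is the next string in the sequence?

Every step duplicates the string with '.' between the halves.
Doubling 1.1.1.1 with '.' between the halves:

1.1.1.1.1.1.1.1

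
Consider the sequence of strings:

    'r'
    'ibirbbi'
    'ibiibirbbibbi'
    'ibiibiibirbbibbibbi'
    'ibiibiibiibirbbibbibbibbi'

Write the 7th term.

ibiibiibiibiibiibirbbibbibbibbibbibbi

Each term wraps the previous one in ibi on the left and bbi on the right.
From ibiibiibiibirbbibbibbibbi, 2 further steps: ibiibiibiibirbbibbibbibbi → ibiibiibiibiibirbbibbibbibbibbi → (answer).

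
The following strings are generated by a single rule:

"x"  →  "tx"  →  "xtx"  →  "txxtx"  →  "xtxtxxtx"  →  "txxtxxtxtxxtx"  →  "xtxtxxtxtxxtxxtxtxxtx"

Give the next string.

From term 3 onward, concatenate the second-to-last term with the last: x·tx = xtx, tx·xtx = txxtx, …
The next term joins txxtxxtxtxxtx and xtxtxxtxtxxtxxtxtxxtx.

txxtxxtxtxxtxxtxtxxtxtxxtxxtxtxxtx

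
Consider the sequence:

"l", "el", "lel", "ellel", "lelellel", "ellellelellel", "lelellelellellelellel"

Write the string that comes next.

This is a Fibonacci-style word recurrence s(k) = s(k−2)·s(k−1): e.g. l·el = lel.
Continuing: ellellelellel · lelellelellellelellel gives term 8.

ellellelellellelellelellellelellel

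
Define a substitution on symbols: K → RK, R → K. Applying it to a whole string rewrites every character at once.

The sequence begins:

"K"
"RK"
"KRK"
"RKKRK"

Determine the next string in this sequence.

KRKRKKRK

Expanding RKKRK: R→K, K→RK, K→RK, R→K, K→RK. Concatenated: K RK RK K RK.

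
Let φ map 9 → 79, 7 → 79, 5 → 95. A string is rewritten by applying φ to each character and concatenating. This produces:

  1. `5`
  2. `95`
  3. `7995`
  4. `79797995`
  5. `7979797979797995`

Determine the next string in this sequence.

79797979797979797979797979797995

Replace each of the 16 characters of 7979797979797995 in place — 79 79 79 79 79 79 79 79 79 79 79 79 79 79 79 95 — and concatenate.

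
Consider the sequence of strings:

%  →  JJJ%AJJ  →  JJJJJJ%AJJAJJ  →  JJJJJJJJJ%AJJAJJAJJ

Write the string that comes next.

s(k+1) = JJJ·s(k)·AJJ, so each term gains JJJ as a prefix and AJJ as a suffix.
One more step from JJJJJJJJJ%AJJAJJAJJ gives the answer.

JJJJJJJJJJJJ%AJJAJJAJJAJJ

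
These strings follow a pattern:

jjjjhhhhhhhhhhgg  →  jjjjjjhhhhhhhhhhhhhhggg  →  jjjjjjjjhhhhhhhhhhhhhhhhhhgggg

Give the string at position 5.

Reading off run lengths: j runs 4, 6, 8; h runs 10, 14, 18; g runs 2, 3, 4 — each is linear in n, where the shown terms are n = 2, 3, 4.
At n = 6 the blocks have lengths 12, 26, 6.

jjjjjjjjjjjjhhhhhhhhhhhhhhhhhhhhhhhhhhgggggg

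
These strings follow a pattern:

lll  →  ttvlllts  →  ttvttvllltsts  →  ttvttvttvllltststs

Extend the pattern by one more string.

ttvttvttvttvllltstststs

Every step adds ttv to the front and ts to the end of the previous string.
One more step from ttvttvttvllltststs gives the answer.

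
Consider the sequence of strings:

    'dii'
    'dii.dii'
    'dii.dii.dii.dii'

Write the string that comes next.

Every step duplicates the string with '.' between the halves.
So the next term is two copies of dii.dii.dii.dii with '.' between the halves.

dii.dii.dii.dii.dii.dii.dii.dii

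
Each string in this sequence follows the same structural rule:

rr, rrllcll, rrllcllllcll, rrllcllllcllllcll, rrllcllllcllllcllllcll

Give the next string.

rrllcllllcllllcllllcllllcll

Each term is the previous one with llcll appended.
One more step from rrllcllllcllllcllllcll gives the answer.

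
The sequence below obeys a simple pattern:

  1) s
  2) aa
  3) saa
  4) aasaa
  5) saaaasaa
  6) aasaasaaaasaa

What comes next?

From term 3 onward, concatenate the second-to-last term with the last: s·aa = saa, aa·saa = aasaa, …
So term 7 is saaaasaa·aasaasaaaasaa.

saaaasaaaasaasaaaasaa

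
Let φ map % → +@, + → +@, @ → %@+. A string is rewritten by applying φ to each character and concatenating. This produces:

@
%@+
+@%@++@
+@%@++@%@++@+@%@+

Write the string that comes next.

Applying the rule to each of the 17 symbols of +@%@++@%@++@+@%@+ gives the pieces +@ %@+ +@ %@+ +@ +@ %@+ +@ %@+ +@ +@ %@+ +@ %@+ +@ %@+ +@, which concatenate to the answer.

+@%@++@%@++@+@%@++@%@++@+@%@++@%@++@%@++@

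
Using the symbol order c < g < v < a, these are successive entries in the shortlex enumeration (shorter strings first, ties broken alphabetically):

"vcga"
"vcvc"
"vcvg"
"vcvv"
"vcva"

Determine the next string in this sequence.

vcac

The successor of vcva increments the rightmost position that isn't already a and resets every position after it to c.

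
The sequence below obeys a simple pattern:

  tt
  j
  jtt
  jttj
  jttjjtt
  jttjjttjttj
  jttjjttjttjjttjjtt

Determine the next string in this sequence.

Each term (from the third on) is the previous term followed by the one before it: term 3 = j·tt = jtt.
Continuing: jttjjttjttjjttjjtt · jttjjttjttj gives term 8.

jttjjttjttjjttjjttjttjjttjttj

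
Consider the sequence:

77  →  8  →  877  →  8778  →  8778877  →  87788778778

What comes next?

877887787788778877

From term 3 onward, concatenate the last term with the second-to-last: 8·77 = 877, 877·8 = 8778, …
Continuing: 87788778778 · 8778877 gives term 7.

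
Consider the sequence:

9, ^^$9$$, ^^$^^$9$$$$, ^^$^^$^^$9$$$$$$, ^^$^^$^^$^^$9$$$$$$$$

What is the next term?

Each term wraps the previous one in ^^$ on the left and $$ on the right.
Applying this once more to ^^$^^$^^$^^$9$$$$$$$$:

^^$^^$^^$^^$^^$9$$$$$$$$$$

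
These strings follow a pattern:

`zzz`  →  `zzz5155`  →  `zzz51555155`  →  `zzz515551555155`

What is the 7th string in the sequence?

zzz515551555155515551555155

Each term is the previous one with 5155 appended.
From zzz515551555155, 3 further steps: zzz515551555155 → zzz5155515551555155 → zzz51555155515551555155 → (answer).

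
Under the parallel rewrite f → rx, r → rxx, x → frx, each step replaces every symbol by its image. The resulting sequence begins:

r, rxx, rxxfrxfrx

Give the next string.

rxxfrxfrxrxrxxfrxrxrxxfrx

Apply φ to rxxfrxfrx symbol by symbol: r→rxx, x→frx, x→frx, f→rx, r→rxx, x→frx, f→rx, r→rxx, x→frx; joined: rxx frx frx rx rxx frx rx rxx frx.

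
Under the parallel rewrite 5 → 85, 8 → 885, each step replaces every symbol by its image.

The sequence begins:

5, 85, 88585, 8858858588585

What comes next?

8858858588588585885858858858588585

Applying the rule to each of the 13 symbols of 8858858588585 gives the pieces 885 885 85 885 885 85 885 85 885 885 85 885 85, which concatenate to the answer.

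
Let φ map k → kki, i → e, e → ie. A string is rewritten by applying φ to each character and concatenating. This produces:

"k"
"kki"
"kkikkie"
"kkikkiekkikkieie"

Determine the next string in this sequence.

Applying the rule to each of the 16 symbols of kkikkiekkikkieie gives the pieces kki kki e kki kki e ie kki kki e kki kki e ie e ie, which concatenate to the answer.

kkikkiekkikkieiekkikkiekkikkieieeie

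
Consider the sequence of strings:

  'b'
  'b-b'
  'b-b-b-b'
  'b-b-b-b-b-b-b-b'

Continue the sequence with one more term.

b-b-b-b-b-b-b-b-b-b-b-b-b-b-b-b

Each string is two copies of the previous one joined by '-'.
One more doubling of b-b-b-b-b-b-b-b gives the answer.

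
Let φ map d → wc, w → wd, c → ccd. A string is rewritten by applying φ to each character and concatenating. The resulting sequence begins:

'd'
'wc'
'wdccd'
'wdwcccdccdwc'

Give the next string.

Apply φ to wdwcccdccdwc symbol by symbol: w→wd, d→wc, w→wd, c→ccd, c→ccd, c→ccd, d→wc, c→ccd, c→ccd, d→wc, w→wd, c→ccd; joined: wd wc wd ccd ccd ccd wc ccd ccd wc wd ccd.

wdwcwdccdccdccdwcccdccdwcwdccd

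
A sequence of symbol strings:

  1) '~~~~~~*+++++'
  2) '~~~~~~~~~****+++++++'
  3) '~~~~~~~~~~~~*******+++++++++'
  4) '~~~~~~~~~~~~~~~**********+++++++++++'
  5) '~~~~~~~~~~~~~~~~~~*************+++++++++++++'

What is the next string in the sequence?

Reading off run lengths: ~ runs 6, 9, 12, 15, 18; * runs 1, 4, 7, 10, 13; + runs 5, 7, 9, 11, 13 — each is linear in n (n = 1, 2, …).
At n = 6 the blocks have lengths 21, 16, 15.

~~~~~~~~~~~~~~~~~~~~~****************+++++++++++++++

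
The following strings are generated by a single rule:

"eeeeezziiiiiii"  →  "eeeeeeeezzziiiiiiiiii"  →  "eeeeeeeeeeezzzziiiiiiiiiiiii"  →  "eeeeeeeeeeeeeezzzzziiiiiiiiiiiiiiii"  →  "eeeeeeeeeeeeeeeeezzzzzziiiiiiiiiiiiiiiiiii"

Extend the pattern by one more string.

eeeeeeeeeeeeeeeeeeeezzzzzzziiiiiiiiiiiiiiiiiiiiii

Reading off run lengths: e runs 5, 8, 11, 14, 17; z runs 2, 3, 4, 5, 6; i runs 7, 10, 13, 16, 19 — each is linear in n, where the shown terms are n = 2, 3, 4, 5, 6.
At n = 7 the blocks have lengths 20, 7, 22.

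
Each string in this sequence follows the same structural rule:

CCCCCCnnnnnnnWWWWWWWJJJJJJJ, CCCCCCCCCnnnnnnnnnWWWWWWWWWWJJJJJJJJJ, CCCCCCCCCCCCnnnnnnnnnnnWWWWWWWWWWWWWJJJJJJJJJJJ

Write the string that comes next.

Reading off run lengths: C runs 6, 9, 12; n runs 7, 9, 11; W runs 7, 10, 13; J runs 7, 9, 11 — each is linear in n, where the shown terms are n = 2, 3, 4.
At n = 5 the blocks have lengths 15, 13, 16, 13.

CCCCCCCCCCCCCCCnnnnnnnnnnnnnWWWWWWWWWWWWWWWWJJJJJJJJJJJJJ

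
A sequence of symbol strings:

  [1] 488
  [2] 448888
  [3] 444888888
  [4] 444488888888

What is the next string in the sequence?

444448888888888

Term n consists of n 4's, followed by 2n 8's (n = 1, 2, …).
At n = 5 the blocks have lengths 5, 10.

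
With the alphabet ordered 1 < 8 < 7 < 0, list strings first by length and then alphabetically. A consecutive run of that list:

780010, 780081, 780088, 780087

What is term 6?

780071

Stepping forward 2 times from 780087: 780087 → 780080, then the target.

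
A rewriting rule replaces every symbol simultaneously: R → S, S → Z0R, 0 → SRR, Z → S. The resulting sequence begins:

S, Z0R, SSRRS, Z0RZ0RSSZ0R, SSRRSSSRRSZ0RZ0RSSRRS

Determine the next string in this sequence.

Z0RZ0RSSZ0RZ0RZ0RSSZ0RSSRRSSSRRSZ0RZ0RSSZ0R

Applying the rule to each of the 21 symbols of SSRRSSSRRSZ0RZ0RSSRRS gives the pieces Z0R Z0R S S Z0R Z0R Z0R S S Z0R S SRR S S SRR S Z0R Z0R S S Z0R, which concatenate to the answer.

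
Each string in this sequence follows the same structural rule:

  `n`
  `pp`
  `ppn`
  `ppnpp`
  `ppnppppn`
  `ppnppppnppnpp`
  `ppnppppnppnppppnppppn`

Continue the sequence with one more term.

Each term (from the third on) is the previous term followed by the one before it: term 3 = pp·n = ppn.
The next term joins ppnppppnppnppppnppppn and ppnppppnppnpp.

ppnppppnppnppppnppppnppnppppnppnpp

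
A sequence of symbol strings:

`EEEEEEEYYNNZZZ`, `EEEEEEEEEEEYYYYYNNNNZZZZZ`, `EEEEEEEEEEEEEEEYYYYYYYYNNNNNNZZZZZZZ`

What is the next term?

Each string has the form E^{4n+3} Y^{3n-1} N^{2n} Z^{2n+1} (n = 1, 2, …).
For the next term, n = 4, so the run lengths are 19, 11, 8, 9.

EEEEEEEEEEEEEEEEEEEYYYYYYYYYYYNNNNNNNNZZZZZZZZZ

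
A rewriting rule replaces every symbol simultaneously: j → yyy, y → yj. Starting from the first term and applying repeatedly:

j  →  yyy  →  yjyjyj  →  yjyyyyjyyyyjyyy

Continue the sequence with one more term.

yjyyyyjyjyjyjyyyyjyjyjyjyyyyjyjyj

Replace each of the 15 characters of yjyyyyjyyyyjyyy in place — yj yyy yj yj yj yj yyy yj yj yj yj yyy yj yj yj — and concatenate.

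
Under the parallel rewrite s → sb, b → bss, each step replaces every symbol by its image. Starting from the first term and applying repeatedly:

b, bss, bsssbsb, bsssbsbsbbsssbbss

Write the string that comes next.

bsssbsbsbbsssbbsssbbssbsssbsbsbbssbsssbsb

Replace each of the 17 characters of bsssbsbsbbsssbbss in place — bss sb sb sb bss sb bss sb bss bss sb sb sb bss bss sb sb — and concatenate.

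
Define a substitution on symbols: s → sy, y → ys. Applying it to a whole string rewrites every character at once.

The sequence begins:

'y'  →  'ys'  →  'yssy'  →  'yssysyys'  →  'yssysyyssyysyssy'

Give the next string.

φ(yssysyyssyysyssy) expands symbol-by-symbol to ys sy sy ys sy ys ys sy sy ys ys sy ys sy sy ys; joining the 16 pieces gives the next term.

yssysyyssyysyssysyysyssyyssysyys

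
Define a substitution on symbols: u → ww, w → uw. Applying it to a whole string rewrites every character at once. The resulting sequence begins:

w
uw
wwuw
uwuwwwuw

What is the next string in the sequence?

Apply φ to uwuwwwuw symbol by symbol: u→ww, w→uw, u→ww, w→uw, w→uw, w→uw, u→ww, w→uw; joined: ww uw ww uw uw uw ww uw.

wwuwwwuwuwuwwwuw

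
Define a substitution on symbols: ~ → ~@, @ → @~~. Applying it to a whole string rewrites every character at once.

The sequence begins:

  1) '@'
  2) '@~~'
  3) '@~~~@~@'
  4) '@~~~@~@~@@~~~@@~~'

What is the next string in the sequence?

Rewriting the 17 symbols of @~~~@~@~@@~~~@@~~ one by one yields @~~ ~@ ~@ ~@ @~~ ~@ @~~ ~@ @~~ @~~ ~@ ~@ ~@ @~~ @~~ ~@ ~@; concatenated:

@~~~@~@~@@~~~@@~~~@@~~@~~~@~@~@@~~@~~~@~@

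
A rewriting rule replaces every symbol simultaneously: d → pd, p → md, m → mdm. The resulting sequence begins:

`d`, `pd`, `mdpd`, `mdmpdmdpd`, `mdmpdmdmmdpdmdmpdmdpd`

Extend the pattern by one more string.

Applying the rule to each of the 21 symbols of mdmpdmdmmdpdmdmpdmdpd gives the pieces mdm pd mdm md pd mdm pd mdm mdm pd md pd mdm pd mdm md pd mdm pd md pd, which concatenate to the answer.

mdmpdmdmmdpdmdmpdmdmmdmpdmdpdmdmpdmdmmdpdmdmpdmdpd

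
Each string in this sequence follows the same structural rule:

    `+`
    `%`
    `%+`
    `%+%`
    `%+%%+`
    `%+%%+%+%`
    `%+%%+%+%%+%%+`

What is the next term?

Each term (from the third on) is the previous term followed by the one before it: term 3 = %·+ = %+.
Continuing: %+%%+%+%%+%%+ · %+%%+%+% gives term 8.

%+%%+%+%%+%%+%+%%+%+%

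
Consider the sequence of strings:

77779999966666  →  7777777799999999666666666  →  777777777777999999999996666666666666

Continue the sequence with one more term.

77777777777777779999999999999966666666666666666

Each string has the form 7^{4n} 9^{3n+2} 6^{4n+1} (n = 1, 2, …).
For the next term, n = 4, so the run lengths are 16, 14, 17.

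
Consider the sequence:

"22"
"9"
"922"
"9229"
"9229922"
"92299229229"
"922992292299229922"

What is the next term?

This is a Fibonacci-style word recurrence s(k) = s(k−1)·s(k−2): e.g. 9·22 = 922.
The next term joins 922992292299229922 and 92299229229.

92299229229922992292299229229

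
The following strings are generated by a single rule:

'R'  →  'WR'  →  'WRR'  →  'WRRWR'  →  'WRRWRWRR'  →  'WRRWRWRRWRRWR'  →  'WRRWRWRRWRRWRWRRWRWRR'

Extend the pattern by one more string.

From term 3 onward, concatenate the last term with the second-to-last: WR·R = WRR, WRR·WR = WRRWR, …
Continuing: WRRWRWRRWRRWRWRRWRWRR · WRRWRWRRWRRWR gives term 8.

WRRWRWRRWRRWRWRRWRWRRWRRWRWRRWRRWR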